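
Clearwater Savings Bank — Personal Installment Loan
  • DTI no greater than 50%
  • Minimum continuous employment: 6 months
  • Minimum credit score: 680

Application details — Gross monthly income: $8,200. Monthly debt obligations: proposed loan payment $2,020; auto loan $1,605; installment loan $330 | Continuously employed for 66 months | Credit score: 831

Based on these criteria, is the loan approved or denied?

Approved

Total monthly debts = (2,020 + 1,605 + 330) = 3,955. Debt-to-income = 3,955/8,200 = 48.2% — meets 50% limit
Employment 66 ≥ 6 months
Credit score 831 ≥ 680 (meets)
All criteria satisfied.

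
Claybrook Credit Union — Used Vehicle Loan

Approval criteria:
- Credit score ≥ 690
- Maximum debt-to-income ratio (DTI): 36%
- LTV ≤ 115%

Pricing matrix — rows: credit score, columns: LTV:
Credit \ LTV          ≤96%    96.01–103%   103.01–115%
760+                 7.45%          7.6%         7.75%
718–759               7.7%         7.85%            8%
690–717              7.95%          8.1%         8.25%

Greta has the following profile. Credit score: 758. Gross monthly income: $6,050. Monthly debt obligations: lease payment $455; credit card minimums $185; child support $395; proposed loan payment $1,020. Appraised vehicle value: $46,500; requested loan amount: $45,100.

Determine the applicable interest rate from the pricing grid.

Credit score 758 ≥ 690; Total monthly debts = (455 + 185 + 395 + 1,020) = 2,055. Debt-to-income = 2,055/6,050 = 34% — meets 36% limit
Loan-to-value = 45,100/46,500 = 97% — pass (115% max)
Score 758 is in the 718–759 band; LTV 97% is in the 96.01–103% band → 7.85%.

7.85%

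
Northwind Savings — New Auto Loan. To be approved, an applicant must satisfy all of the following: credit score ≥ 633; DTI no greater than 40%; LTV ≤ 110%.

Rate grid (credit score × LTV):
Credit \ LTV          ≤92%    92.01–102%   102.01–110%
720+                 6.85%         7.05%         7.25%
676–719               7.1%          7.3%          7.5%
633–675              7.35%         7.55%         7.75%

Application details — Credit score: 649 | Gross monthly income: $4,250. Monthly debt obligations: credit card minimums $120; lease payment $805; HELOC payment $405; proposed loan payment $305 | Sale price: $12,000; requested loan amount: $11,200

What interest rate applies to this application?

7.55%

Credit score 649 ≥ 633; Total monthly debts = (120 + 805 + 405 + 305) = 1,635. Debt-to-income = 1,635/4,250 = 38.5% — meets 40% limit
LTV: 11,200 ÷ 12,000 = 93.3%, within 110% cap
Credit 649 → row 633–675; LTV 93.3% → column 92.01–102%. Grid cell → 7.55%.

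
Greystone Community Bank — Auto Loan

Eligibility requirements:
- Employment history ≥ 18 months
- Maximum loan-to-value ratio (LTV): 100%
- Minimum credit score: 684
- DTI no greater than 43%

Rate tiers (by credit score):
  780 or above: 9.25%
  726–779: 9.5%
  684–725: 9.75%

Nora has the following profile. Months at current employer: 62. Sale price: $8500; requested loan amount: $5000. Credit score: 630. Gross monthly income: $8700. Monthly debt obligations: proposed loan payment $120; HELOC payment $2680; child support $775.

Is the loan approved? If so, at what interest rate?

Credit score 630 < 684 (below minimum)
Total monthly debts = (120 + 2,680 + 775) = 3,575. Debt-to-income = 3,575/8,700 = 41.1% — meets 43% limit
Employment 62 ≥ 18 months
Loan-to-value = 5,000/8,500 = 58.8% — pass (100% max)
Not all requirements met → denied.

Denied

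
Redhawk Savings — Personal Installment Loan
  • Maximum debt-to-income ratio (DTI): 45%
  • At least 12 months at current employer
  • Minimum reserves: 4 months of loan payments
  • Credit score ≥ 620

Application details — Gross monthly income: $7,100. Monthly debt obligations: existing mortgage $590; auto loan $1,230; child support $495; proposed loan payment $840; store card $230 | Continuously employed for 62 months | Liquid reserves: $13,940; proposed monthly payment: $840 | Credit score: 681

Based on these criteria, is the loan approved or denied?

Total monthly debts = (590 + 1,230 + 495 + 840 + 230) = 3,385. DTI: 3,385 ÷ 7,100 = 47.7%, exceeds the 45% cap
Employment 62 ≥ 12 months
Reserves: 13,940 ÷ 840 = 16.6 months (meets 4-month minimum)
Credit score 681 ≥ 620 (meets)
Fails on DTI.

Denied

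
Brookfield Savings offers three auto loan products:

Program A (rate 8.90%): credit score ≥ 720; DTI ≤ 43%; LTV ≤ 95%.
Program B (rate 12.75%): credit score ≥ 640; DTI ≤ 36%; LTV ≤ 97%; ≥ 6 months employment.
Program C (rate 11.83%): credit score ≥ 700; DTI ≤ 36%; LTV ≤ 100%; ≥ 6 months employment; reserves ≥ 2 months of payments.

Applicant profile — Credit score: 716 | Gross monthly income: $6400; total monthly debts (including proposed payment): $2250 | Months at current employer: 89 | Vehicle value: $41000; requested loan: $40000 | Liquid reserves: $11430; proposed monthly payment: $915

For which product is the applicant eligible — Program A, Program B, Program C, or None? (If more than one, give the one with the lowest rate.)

Program C

DTI = 2,250/6,400 = 35.2%.
LTV = 40,000/41,000 = 97.6%.
Reserves = 11,430/915 = 12.5 months.
Program A: score 716 < 720; DTI 35.2% ≤ 43%; LTV 97.6% > 95% → does not qualify.
Program B: score 716 ≥ 640; DTI 35.2% ≤ 36%; LTV 97.6% > 97%; employment 89 ≥ 6 mo → does not qualify.
Program C: score 716 ≥ 700; DTI 35.2% ≤ 36%; LTV 97.6% ≤ 100%; employment 89 ≥ 6 mo; reserves 12.5 ≥ 2 mo → qualifies.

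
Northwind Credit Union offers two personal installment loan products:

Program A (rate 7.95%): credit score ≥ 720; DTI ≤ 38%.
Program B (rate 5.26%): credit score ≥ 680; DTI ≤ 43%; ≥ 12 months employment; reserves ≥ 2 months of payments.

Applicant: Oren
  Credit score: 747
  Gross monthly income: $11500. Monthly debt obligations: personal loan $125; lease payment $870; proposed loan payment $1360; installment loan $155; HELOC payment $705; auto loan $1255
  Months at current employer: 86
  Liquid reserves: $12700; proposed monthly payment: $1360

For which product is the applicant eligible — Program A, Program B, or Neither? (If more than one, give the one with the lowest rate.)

Program B

Total debts = (125 + 870 + 1,360 + 155 + 705 + 1,255) = 4,470; DTI = 4,470/11,500 = 38.9%.
Reserves = 12,700/1,360 = 9.3 months.
Program A: score 747 ≥ 720; DTI 38.9% > 38% → does not qualify.
Program B: score 747 ≥ 680; DTI 38.9% ≤ 43%; employment 86 ≥ 12 mo; reserves 9.3 ≥ 2 mo → qualifies.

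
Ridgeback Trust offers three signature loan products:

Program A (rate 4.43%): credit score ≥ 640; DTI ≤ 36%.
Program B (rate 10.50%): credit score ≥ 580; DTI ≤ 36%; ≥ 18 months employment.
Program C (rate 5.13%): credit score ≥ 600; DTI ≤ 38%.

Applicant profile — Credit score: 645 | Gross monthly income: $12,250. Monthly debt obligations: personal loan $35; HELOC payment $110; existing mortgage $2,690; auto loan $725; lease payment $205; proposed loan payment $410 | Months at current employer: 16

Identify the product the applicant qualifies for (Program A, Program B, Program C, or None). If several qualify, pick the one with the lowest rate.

Program A

Total debts = (35 + 110 + 2,690 + 725 + 205 + 410) = 4,175; DTI = 4,175/12,250 = 34.1%.
Program A: score 645 ≥ 640; DTI 34.1% ≤ 36% → qualifies.
Program B: score 645 ≥ 580; DTI 34.1% ≤ 36%; employment 16 < 18 mo → does not qualify.
Program C: score 645 ≥ 600; DTI 34.1% ≤ 38% → qualifies.
Qualifying: Program A, Program C. Lowest rate is 4.43% → Program A.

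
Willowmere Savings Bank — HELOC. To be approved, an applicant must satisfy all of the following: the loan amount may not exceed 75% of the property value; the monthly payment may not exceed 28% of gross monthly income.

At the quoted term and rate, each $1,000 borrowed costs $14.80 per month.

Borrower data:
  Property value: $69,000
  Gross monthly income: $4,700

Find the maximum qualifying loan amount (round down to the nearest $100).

Payment cap: 28% × $4,700 = $1,316/month.
At $14.80 per $1,000, that supports 1,316/14.80 × 1,000 ≈ $88,918 → $88,900.
LTV cap: 75% × $69,000 = $51,750 → $51,700.
Binding constraint: loan-to-value.

$51,700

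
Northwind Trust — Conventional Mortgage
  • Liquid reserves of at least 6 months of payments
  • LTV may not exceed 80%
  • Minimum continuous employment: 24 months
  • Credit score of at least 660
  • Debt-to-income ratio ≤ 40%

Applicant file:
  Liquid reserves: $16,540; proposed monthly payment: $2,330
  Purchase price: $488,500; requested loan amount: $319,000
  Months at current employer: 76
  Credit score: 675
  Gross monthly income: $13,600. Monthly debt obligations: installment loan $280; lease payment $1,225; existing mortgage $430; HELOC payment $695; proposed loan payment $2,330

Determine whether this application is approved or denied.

Approved

Liquid reserves cover 16,540/2,330 = 7.1 months — ≥ 6 required
LTV = 319,000/488,500 = 65.3% ≤ 80%
Employment 76 ≥ 24 months
Credit score 675 ≥ 660 (meets)
Total monthly debts = (280 + 1,225 + 430 + 695 + 2,330) = 4,960. DTI = 4,960/13,600 = 36.5% ≤ 40%
All criteria satisfied.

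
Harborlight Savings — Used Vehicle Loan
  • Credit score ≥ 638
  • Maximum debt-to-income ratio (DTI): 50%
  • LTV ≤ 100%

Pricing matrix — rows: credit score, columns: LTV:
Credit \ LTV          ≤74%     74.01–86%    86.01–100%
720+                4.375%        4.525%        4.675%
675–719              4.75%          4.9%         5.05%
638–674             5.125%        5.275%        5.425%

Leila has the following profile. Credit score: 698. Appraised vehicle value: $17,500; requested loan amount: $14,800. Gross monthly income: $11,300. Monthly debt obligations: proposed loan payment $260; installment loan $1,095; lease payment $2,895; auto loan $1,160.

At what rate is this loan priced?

Credit score 698 ≥ 638; Total monthly debts = (260 + 1,095 + 2,895 + 1,160) = 5,410. DTI = 5,410/11,300 = 47.9% ≤ 50%
Loan-to-value = 14,800/17,500 = 84.6% — pass (100% max)
Credit 698 → row 675–719; LTV 84.6% → column 74.01–86%. Grid cell → 4.9%.

4.9%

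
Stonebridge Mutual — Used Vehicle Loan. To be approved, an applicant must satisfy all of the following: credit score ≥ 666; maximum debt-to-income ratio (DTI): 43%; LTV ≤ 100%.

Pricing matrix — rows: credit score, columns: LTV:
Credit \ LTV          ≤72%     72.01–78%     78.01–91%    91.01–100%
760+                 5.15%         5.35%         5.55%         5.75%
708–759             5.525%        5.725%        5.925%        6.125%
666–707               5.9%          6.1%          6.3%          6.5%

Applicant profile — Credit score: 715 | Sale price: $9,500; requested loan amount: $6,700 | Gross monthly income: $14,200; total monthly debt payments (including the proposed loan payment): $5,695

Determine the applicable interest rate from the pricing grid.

5.525%

Credit score 715 ≥ 666; DTI = 5,695/14,200 = 40.1% ≤ 43%
LTV: 6,700 ÷ 9,500 = 70.5%, within 100% cap
Credit 715 → row 708–759; LTV 70.5% → column ≤72%. Grid cell → 5.525%.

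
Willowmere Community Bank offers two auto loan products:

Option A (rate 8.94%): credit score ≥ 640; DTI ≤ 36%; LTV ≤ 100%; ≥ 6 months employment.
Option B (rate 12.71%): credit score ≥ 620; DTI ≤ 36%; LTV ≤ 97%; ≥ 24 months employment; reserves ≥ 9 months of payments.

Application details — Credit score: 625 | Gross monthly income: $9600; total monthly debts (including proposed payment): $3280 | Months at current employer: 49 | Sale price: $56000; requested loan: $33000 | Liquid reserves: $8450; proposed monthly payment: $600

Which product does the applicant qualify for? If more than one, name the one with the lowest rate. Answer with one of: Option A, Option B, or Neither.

DTI = 3,280/9,600 = 34.2%.
LTV = 33,000/56,000 = 58.9%.
Reserves = 8,450/600 = 14.1 months.
Option A: score 625 < 640; DTI 34.2% ≤ 36%; LTV 58.9% ≤ 100%; employment 49 ≥ 6 mo → does not qualify.
Option B: score 625 ≥ 620; DTI 34.2% ≤ 36%; LTV 58.9% ≤ 97%; employment 49 ≥ 24 mo; reserves 14.1 ≥ 9 mo → qualifies.

Option B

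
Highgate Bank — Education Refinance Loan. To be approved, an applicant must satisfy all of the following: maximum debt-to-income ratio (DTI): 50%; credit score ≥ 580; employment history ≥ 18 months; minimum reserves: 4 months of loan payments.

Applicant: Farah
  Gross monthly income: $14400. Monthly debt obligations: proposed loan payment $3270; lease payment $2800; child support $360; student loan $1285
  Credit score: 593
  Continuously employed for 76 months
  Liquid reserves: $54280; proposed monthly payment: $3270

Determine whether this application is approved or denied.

Total monthly debts = (3,270 + 2,800 + 360 + 1,285) = 7,715. Debt-to-income = 7,715/14,400 = 53.6% — over 50% limit
Credit score 593 ≥ 580 (meets)
Employment 76 ≥ 18 months
Reserves = 54,280/3,270 = 16.6 months ≥ 4
Fails on DTI.

Denied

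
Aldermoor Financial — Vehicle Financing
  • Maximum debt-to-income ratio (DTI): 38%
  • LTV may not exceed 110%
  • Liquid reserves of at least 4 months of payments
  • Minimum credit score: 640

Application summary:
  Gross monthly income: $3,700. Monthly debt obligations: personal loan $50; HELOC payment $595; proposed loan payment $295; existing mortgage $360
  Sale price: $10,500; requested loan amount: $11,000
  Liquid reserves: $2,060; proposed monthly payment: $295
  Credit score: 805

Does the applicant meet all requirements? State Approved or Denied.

Approved

Total monthly debts = (50 + 595 + 295 + 360) = 1,300. DTI = 1,300/3,700 = 35.1% ≤ 38%
Loan-to-value = 11,000/10,500 = 104.8% — pass (110% max)
Reserves: 2,060 ÷ 295 = 7.0 months (meets 4-month minimum)
Credit score 805 ≥ 640 (meets)
All criteria satisfied.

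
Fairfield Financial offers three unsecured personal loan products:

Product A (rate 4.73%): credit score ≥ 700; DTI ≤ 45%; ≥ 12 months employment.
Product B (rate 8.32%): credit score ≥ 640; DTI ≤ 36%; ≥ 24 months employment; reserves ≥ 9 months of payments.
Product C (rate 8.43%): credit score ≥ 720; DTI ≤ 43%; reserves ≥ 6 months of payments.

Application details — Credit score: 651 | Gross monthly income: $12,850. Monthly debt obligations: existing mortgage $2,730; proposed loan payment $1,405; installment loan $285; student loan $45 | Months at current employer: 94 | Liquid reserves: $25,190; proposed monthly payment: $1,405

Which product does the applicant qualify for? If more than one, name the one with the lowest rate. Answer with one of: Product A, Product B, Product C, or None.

Total debts = (2,730 + 1,405 + 285 + 45) = 4,465; DTI = 4,465/12,850 = 34.7%.
Reserves = 25,190/1,405 = 17.9 months.
Product A: score 651 < 700; DTI 34.7% ≤ 45%; employment 94 ≥ 12 mo → does not qualify.
Product B: score 651 ≥ 640; DTI 34.7% ≤ 36%; employment 94 ≥ 24 mo; reserves 17.9 ≥ 9 mo → qualifies.
Product C: score 651 < 720; DTI 34.7% ≤ 43%; reserves 17.9 ≥ 6 mo → does not qualify.

Product B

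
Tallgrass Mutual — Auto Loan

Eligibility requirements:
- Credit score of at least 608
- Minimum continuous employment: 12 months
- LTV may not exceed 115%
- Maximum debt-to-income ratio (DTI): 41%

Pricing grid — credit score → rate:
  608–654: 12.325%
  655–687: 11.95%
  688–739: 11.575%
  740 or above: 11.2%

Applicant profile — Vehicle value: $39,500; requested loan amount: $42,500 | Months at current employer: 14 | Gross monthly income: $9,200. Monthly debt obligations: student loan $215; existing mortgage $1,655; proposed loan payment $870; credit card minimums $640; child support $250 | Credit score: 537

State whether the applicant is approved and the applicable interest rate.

Credit score 537 < 608 (below minimum)
Total monthly debts = (215 + 1,655 + 870 + 640 + 250) = 3,630. Debt-to-income = 3,630/9,200 = 39.5% — meets 41% limit
LTV: 42,500 ÷ 39,500 = 107.6%, within 115% cap
Employment 14 ≥ 12 months
Not all requirements met → denied.

Denied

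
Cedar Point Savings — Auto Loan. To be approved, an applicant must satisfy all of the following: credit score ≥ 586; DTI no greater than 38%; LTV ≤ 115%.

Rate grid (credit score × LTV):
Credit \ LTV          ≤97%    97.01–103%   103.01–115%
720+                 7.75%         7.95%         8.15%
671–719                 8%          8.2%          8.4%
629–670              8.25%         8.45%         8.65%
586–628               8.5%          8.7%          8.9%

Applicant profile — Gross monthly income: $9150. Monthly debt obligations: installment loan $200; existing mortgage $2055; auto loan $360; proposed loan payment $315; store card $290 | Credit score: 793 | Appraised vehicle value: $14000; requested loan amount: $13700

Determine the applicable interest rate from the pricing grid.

Credit score 793 ≥ 586; Total monthly debts = (200 + 2,055 + 360 + 315 + 290) = 3,220. Debt-to-income = 3,220/9,150 = 35.2% — meets 38% limit
Loan-to-value = 13,700/14,000 = 97.9% — pass (115% max)
Row: 793 falls in 720+. Column: 97.9% falls in 97.01–103%. Rate = 7.95%.

7.95%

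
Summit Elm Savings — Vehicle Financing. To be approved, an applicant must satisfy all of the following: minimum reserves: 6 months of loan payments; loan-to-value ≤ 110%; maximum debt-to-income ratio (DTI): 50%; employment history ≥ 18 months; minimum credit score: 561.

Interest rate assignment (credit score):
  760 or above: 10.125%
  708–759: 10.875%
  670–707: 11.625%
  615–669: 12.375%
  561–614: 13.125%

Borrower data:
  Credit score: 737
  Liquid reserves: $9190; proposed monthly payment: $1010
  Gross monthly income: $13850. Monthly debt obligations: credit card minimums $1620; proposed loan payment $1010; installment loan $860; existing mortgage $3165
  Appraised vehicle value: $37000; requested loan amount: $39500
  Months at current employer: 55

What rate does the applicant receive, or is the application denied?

Approved at 10.875%

Credit score 737 ≥ 561 (meets minimum)
Reserves = 9,190/1,010 = 9.1 months ≥ 6
Total monthly debts = (1,620 + 1,010 + 860 + 3,165) = 6,655. DTI: 6,655 ÷ 13,850 = 48.1%, within the 50% cap
LTV: 39,500 ÷ 37,000 = 106.8%, within 110% cap
Employment 55 ≥ 18 months
All requirements met. Score 737 falls in the 708–759 tier → 10.875%.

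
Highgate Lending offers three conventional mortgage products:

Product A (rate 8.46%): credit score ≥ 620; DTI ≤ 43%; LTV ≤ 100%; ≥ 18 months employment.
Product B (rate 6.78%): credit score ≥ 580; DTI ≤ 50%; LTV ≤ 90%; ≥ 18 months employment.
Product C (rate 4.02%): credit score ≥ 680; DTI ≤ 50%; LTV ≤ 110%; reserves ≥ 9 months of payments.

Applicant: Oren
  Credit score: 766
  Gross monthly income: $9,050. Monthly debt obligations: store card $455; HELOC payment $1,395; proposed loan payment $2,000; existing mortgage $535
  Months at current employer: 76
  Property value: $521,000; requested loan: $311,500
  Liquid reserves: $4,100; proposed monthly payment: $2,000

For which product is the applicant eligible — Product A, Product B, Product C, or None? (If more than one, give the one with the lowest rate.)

Total debts = (455 + 1,395 + 2,000 + 535) = 4,385; DTI = 4,385/9,050 = 48.5%.
LTV = 311,500/521,000 = 59.8%.
Reserves = 4,100/2,000 = 2.0 months.
Product A: score 766 ≥ 620; DTI 48.5% > 43%; LTV 59.8% ≤ 100%; employment 76 ≥ 18 mo → does not qualify.
Product B: score 766 ≥ 580; DTI 48.5% ≤ 50%; LTV 59.8% ≤ 90%; employment 76 ≥ 18 mo → qualifies.
Product C: score 766 ≥ 680; DTI 48.5% ≤ 50%; LTV 59.8% ≤ 110%; reserves 2.0 < 9 mo → does not qualify.

Product B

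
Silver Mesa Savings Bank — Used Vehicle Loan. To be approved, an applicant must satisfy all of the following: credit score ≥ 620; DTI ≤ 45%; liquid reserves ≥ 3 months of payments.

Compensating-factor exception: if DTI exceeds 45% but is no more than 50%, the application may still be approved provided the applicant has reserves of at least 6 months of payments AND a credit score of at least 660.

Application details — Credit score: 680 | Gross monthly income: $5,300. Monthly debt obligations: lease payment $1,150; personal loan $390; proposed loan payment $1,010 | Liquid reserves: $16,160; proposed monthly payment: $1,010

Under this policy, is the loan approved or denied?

Credit score 680 ≥ 620 (meets base)
Total debts = (1,150 + 390 + 1,010) = 2,550. DTI: 2,550 ÷ 5,300 = 48.1%, over the 45% base limit.
Liquid reserves cover 16,160/1,010 = 16.0 months — ≥ 3 required
48.1% falls in the override range (45%–50%), so the compensating-factor test applies.
Reserves 16.0 ≥ 6 months; credit score 680 ≥ 660.
Both compensating conditions met → exception applies.

Approved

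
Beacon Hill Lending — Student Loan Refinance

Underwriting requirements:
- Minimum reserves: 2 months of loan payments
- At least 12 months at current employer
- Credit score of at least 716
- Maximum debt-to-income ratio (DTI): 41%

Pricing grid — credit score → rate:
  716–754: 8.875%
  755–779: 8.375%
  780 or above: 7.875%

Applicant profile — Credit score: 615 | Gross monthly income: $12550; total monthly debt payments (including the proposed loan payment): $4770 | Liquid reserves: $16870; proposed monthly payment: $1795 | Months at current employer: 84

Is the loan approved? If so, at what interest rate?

Denied

Credit score 615 < 716 (below minimum)
Employment 84 ≥ 12 months
DTI = 4,770/12,550 = 38% ≤ 41%
Liquid reserves cover 16,870/1,795 = 9.4 months — ≥ 2 required
Not all requirements met → denied.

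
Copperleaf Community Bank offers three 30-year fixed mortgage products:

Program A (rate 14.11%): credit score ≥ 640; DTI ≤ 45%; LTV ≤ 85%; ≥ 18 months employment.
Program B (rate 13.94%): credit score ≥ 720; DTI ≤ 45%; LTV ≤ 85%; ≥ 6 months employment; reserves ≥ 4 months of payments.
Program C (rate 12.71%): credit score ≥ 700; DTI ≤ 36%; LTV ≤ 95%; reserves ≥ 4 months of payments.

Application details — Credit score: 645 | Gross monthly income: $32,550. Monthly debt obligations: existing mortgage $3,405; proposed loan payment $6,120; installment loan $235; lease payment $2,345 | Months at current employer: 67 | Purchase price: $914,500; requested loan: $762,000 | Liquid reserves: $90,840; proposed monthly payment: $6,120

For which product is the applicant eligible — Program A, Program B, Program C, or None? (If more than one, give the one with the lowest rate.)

Program A

Total debts = (3,405 + 6,120 + 235 + 2,345) = 12,105; DTI = 12,105/32,550 = 37.2%.
LTV = 762,000/914,500 = 83.3%.
Reserves = 90,840/6,120 = 14.8 months.
Program A: score 645 ≥ 640; DTI 37.2% ≤ 45%; LTV 83.3% ≤ 85%; employment 67 ≥ 18 mo → qualifies.
Program B: score 645 < 720; DTI 37.2% ≤ 45%; LTV 83.3% ≤ 85%; employment 67 ≥ 6 mo; reserves 14.8 ≥ 4 mo → does not qualify.
Program C: score 645 < 700; DTI 37.2% > 36%; LTV 83.3% ≤ 95%; reserves 14.8 ≥ 4 mo → does not qualify.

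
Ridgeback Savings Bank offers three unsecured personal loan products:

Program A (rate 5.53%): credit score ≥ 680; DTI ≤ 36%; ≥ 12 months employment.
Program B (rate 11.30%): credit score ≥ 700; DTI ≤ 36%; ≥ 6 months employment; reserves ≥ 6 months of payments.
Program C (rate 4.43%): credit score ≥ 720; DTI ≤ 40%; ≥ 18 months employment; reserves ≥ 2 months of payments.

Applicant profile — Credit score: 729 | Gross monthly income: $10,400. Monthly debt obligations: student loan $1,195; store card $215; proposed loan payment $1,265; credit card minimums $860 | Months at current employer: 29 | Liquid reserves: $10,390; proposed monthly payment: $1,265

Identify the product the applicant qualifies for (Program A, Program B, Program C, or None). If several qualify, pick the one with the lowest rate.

Total debts = (1,195 + 215 + 1,265 + 860) = 3,535; DTI = 3,535/10,400 = 34%.
Reserves = 10,390/1,265 = 8.2 months.
Program A: score 729 ≥ 680; DTI 34% ≤ 36%; employment 29 ≥ 12 mo → qualifies.
Program B: score 729 ≥ 700; DTI 34% ≤ 36%; employment 29 ≥ 6 mo; reserves 8.2 ≥ 6 mo → qualifies.
Program C: score 729 ≥ 720; DTI 34% ≤ 40%; employment 29 ≥ 18 mo; reserves 8.2 ≥ 2 mo → qualifies.
Qualifying: Program A, Program B, Program C. Lowest rate is 4.43% → Program C.

Program C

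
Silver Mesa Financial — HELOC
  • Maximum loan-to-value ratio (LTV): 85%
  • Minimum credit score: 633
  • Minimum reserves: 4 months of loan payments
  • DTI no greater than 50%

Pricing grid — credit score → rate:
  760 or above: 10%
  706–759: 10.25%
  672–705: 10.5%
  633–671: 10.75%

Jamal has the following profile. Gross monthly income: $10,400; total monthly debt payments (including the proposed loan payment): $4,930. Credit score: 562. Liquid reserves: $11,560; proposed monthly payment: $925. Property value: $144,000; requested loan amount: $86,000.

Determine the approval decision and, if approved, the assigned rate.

Denied

Credit score 562 < 633 (below minimum)
Reserves = 11,560/925 = 12.5 months ≥ 4
LTV = 86,000/144,000 = 59.7% ≤ 85%
DTI = 4,930/10,400 = 47.4% ≤ 50%
Not all requirements met → denied.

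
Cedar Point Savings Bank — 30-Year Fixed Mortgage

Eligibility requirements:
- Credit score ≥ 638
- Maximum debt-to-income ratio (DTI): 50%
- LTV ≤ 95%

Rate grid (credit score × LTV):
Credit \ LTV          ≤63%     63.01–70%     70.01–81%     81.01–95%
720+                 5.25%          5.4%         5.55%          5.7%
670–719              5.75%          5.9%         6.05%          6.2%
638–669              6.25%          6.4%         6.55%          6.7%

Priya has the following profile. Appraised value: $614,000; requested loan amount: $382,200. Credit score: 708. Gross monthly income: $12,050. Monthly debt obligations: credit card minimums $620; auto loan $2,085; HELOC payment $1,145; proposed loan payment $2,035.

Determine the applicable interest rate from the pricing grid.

5.75%

Credit score 708 ≥ 638; Total monthly debts = (620 + 2,085 + 1,145 + 2,035) = 5,885. Debt-to-income = 5,885/12,050 = 48.8% — meets 50% limit
Loan-to-value = 382,200/614,000 = 62.2% — pass (95% max)
Score 708 is in the 670–719 band; LTV 62.2% is in the ≤63% band → 5.75%.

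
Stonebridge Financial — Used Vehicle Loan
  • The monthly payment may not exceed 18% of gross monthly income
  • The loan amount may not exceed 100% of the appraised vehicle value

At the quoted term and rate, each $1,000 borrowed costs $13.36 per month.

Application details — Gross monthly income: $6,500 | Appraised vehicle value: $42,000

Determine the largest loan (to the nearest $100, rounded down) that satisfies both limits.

Payment cap: 18% × $6,500 = $1,170/month.
At $13.36 per $1,000, that supports 1,170/13.36 × 1,000 ≈ $87,574 → $87,500.
LTV cap: 100% × $42,000 = $42,000 → $42,000.
Binding constraint: loan-to-value.

$42,000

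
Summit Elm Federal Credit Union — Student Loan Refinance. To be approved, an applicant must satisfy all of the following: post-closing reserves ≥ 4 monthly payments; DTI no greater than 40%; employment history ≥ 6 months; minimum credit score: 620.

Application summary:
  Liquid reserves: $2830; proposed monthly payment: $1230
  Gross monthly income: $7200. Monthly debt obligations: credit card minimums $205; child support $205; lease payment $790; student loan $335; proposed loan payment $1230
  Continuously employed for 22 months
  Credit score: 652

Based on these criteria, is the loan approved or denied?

Reserves = 2,830/1,230 = 2.3 months < 4
Total monthly debts = (205 + 205 + 790 + 335 + 1,230) = 2,765. DTI = 2,765/7,200 = 38.4% ≤ 40%
Employment 22 ≥ 6 months
Credit score 652 ≥ 620 (meets)
Fails on reserves.

Denied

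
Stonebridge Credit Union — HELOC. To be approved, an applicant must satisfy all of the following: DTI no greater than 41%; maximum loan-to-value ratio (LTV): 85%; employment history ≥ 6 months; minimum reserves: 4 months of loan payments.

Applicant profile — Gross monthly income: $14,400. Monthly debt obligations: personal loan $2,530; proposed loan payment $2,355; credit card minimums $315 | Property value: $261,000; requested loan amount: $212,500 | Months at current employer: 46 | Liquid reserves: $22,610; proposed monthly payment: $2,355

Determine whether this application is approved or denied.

Total monthly debts = (2,530 + 2,355 + 315) = 5,200. Debt-to-income = 5,200/14,400 = 36.1% — meets 41% limit
LTV: 212,500 ÷ 261,000 = 81.4%, within 85% cap
Employment 46 ≥ 6 months
Liquid reserves cover 22,610/2,355 = 9.6 months — ≥ 4 required
All criteria satisfied.

Approved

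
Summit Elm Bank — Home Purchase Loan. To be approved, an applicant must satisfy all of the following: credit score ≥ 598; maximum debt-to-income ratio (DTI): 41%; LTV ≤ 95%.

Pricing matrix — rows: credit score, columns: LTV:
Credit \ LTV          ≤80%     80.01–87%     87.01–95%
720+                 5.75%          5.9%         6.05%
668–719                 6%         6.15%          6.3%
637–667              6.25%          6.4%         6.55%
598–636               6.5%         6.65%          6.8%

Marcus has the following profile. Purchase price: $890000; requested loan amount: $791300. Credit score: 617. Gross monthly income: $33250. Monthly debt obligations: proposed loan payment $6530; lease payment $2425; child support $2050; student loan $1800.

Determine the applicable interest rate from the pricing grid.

Credit score 617 ≥ 598; Total monthly debts = (6,530 + 2,425 + 2,050 + 1,800) = 12,805. Debt-to-income = 12,805/33,250 = 38.5% — meets 41% limit
Loan-to-value = 791,300/890,000 = 88.9% — pass (95% max)
Row: 617 falls in 598–636. Column: 88.9% falls in 87.01–95%. Rate = 6.8%.

6.8%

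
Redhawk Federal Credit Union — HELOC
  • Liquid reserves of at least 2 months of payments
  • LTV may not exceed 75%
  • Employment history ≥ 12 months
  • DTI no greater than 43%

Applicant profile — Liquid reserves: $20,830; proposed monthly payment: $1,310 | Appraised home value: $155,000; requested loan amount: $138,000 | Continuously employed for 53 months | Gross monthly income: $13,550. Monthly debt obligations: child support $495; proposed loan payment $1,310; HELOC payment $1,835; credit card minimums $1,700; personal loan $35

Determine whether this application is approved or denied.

Liquid reserves cover 20,830/1,310 = 15.9 months — ≥ 2 required
LTV = 138,000/155,000 = 89% > 75%
Employment 53 ≥ 12 months
Total monthly debts = (495 + 1,310 + 1,835 + 1,700 + 35) = 5,375. DTI = 5,375/13,550 = 39.7% ≤ 43%
Fails on LTV.

Denied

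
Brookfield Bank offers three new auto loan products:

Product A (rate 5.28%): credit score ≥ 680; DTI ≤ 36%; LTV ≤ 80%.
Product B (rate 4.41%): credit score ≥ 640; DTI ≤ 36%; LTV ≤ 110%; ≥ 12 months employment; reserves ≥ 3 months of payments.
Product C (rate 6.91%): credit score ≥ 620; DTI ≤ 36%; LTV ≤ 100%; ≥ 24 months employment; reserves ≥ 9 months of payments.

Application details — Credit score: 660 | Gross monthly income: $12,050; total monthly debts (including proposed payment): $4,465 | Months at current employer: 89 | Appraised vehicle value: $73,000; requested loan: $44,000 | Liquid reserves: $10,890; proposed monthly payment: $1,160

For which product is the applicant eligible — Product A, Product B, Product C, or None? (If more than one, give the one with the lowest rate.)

DTI = 4,465/12,050 = 37.1%.
LTV = 44,000/73,000 = 60.3%.
Reserves = 10,890/1,160 = 9.4 months.
Product A: score 660 < 680; DTI 37.1% > 36%; LTV 60.3% ≤ 80% → does not qualify.
Product B: score 660 ≥ 640; DTI 37.1% > 36%; LTV 60.3% ≤ 110%; employment 89 ≥ 12 mo; reserves 9.4 ≥ 3 mo → does not qualify.
Product C: score 660 ≥ 620; DTI 37.1% > 36%; LTV 60.3% ≤ 100%; employment 89 ≥ 24 mo; reserves 9.4 ≥ 9 mo → does not qualify.

None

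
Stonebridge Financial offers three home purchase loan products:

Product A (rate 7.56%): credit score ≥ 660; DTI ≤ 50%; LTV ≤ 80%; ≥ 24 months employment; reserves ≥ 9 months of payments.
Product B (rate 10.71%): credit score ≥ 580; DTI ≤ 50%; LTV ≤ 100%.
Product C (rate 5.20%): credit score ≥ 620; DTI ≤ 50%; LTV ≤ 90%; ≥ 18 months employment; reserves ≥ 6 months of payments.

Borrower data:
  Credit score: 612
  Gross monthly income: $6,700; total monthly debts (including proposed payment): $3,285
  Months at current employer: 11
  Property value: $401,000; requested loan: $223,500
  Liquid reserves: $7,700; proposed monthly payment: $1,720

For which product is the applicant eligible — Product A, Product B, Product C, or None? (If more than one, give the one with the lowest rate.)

Product B

DTI = 3,285/6,700 = 49%.
LTV = 223,500/401,000 = 55.7%.
Reserves = 7,700/1,720 = 4.5 months.
Product A: score 612 < 660; DTI 49% ≤ 50%; LTV 55.7% ≤ 80%; employment 11 < 24 mo; reserves 4.5 < 9 mo → does not qualify.
Product B: score 612 ≥ 580; DTI 49% ≤ 50%; LTV 55.7% ≤ 100% → qualifies.
Product C: score 612 < 620; DTI 49% ≤ 50%; LTV 55.7% ≤ 90%; employment 11 < 18 mo; reserves 4.5 < 6 mo → does not qualify.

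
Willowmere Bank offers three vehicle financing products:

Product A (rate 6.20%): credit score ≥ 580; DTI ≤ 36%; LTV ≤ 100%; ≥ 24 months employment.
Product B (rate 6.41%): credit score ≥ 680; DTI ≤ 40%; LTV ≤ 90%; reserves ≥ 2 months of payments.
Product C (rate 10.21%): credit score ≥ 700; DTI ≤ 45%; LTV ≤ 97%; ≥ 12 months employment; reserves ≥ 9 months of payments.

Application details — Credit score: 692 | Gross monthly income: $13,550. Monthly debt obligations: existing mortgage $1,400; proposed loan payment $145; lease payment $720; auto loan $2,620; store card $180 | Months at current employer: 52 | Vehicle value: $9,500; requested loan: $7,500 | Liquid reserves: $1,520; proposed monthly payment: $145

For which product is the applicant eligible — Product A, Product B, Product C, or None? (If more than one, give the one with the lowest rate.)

Total debts = (1,400 + 145 + 720 + 2,620 + 180) = 5,065; DTI = 5,065/13,550 = 37.4%.
LTV = 7,500/9,500 = 78.9%.
Reserves = 1,520/145 = 10.5 months.
Product A: score 692 ≥ 580; DTI 37.4% > 36%; LTV 78.9% ≤ 100%; employment 52 ≥ 24 mo → does not qualify.
Product B: score 692 ≥ 680; DTI 37.4% ≤ 40%; LTV 78.9% ≤ 90%; reserves 10.5 ≥ 2 mo → qualifies.
Product C: score 692 < 700; DTI 37.4% ≤ 45%; LTV 78.9% ≤ 97%; employment 52 ≥ 12 mo; reserves 10.5 ≥ 9 mo → does not qualify.

Product B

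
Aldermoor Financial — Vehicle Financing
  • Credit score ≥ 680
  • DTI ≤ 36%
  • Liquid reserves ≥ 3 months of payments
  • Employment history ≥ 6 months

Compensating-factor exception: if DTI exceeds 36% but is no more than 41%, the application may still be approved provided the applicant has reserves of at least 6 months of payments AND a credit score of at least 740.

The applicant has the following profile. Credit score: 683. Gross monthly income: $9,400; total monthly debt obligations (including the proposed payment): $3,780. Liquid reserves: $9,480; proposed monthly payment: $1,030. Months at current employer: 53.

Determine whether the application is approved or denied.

Credit score 683 ≥ 680 (meets base)
DTI: 3,780 ÷ 9,400 = 40.2%, over the 36% base limit.
Reserves: 9,480 ÷ 1,030 = 9.2 months (meets 3-month minimum)
Employment 53 ≥ 6 months
DTI 40.2% is within the 36%–41% exception band; checking compensating factors.
Override check — reserves: 9.2 mo (ok); score: 683 (below 740).
Compensating-factor requirement not fully met.

Denied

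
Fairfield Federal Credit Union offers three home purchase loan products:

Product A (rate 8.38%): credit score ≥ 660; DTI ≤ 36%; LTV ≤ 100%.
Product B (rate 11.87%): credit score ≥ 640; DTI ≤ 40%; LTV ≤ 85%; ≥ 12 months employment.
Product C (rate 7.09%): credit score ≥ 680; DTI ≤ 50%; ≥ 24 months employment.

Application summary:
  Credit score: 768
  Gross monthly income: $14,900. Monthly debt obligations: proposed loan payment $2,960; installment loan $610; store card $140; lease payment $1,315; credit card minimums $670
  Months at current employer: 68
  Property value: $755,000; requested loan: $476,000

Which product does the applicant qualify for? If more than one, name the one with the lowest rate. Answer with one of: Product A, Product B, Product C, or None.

Product C

Total debts = (2,960 + 610 + 140 + 1,315 + 670) = 5,695; DTI = 5,695/14,900 = 38.2%.
LTV = 476,000/755,000 = 63%.
Product A: score 768 ≥ 660; DTI 38.2% > 36%; LTV 63% ≤ 100% → does not qualify.
Product B: score 768 ≥ 640; DTI 38.2% ≤ 40%; LTV 63% ≤ 85%; employment 68 ≥ 12 mo → qualifies.
Product C: score 768 ≥ 680; DTI 38.2% ≤ 50%; employment 68 ≥ 24 mo → qualifies.
Qualifying: Product B, Product C. Lowest rate is 7.09% → Product C.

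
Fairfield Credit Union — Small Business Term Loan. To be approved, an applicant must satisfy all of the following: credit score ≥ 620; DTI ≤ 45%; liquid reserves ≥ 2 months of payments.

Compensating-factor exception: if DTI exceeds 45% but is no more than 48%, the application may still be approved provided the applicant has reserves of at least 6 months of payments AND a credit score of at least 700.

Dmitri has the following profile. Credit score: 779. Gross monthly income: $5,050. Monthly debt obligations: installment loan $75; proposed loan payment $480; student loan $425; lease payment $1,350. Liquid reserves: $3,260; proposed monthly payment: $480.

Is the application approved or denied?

Credit score 779 ≥ 620 (meets base)
Total debts = (75 + 480 + 425 + 1,350) = 2,330. DTI: 2,330 ÷ 5,050 = 46.1%, over the 45% base limit.
Reserves: 3,260 ÷ 480 = 6.8 months (meets 2-month minimum)
DTI 46.1% is within the 45%–48% exception band; checking compensating factors.
Reserves 6.8 ≥ 6 months; credit score 779 ≥ 700.
Both compensating conditions met → exception applies.

Approved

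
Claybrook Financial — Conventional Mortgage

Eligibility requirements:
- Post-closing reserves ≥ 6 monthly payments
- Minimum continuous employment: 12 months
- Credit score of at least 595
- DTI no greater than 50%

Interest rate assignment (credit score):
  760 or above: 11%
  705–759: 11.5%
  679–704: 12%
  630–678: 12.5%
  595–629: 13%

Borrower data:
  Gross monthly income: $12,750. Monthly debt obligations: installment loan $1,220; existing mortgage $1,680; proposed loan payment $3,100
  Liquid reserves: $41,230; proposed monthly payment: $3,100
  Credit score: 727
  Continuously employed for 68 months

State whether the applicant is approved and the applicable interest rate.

Approved at 11.5%

Credit score 727 ≥ 595 (meets minimum)
Employment 68 ≥ 12 months
Total monthly debts = (1,220 + 1,680 + 3,100) = 6,000. DTI = 6,000/12,750 = 47.1% ≤ 50%
Reserves = 41,230/3,100 = 13.3 months ≥ 6
All requirements met. Score 727 falls in the 705–759 tier → 11.5%.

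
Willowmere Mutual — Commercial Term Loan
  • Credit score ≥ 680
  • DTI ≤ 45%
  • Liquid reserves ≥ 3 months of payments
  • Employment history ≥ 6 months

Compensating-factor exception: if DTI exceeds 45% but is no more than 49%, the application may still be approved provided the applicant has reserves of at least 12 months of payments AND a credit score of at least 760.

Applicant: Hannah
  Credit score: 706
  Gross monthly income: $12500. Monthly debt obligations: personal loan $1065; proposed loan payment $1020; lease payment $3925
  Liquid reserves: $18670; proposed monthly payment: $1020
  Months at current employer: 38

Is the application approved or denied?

Credit score 706 ≥ 680 (meets base)
Total debts = (1,065 + 1,020 + 3,925) = 6,010. DTI = 6,010/12,500 = 48.1% > 45% — standard DTI limit exceeded.
Reserves: 18,670 ÷ 1,020 = 18.3 months (meets 3-month minimum)
Employment 38 ≥ 6 months
DTI 48.1% is within the 45%–49% exception band; checking compensating factors.
Override check — reserves: 18.3 mo (ok); score: 706 (below 760).
Compensating-factor requirement not fully met.

Denied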